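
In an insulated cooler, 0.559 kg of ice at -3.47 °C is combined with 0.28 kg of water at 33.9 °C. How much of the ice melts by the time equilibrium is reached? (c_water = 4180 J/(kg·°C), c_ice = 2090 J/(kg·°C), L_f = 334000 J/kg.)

m_melted ≈ 0.107 kg

Cooling the water to 0 °C releases 0.28·4180·33.9 = 39677 J.
Warming the ice to 0 °C takes 0.559·2090·3.47 = 4054 J, leaving 35623 J for melting.
Melting all 0.559 kg of ice would need 0.559·334000 = 186706 J.
Since 35623 < 186706 J, not all the ice melts; equilibrium is at 0 °C.
m_melted·334000 = 35623  ⇒  m_melted ≈ 0.1067 kg.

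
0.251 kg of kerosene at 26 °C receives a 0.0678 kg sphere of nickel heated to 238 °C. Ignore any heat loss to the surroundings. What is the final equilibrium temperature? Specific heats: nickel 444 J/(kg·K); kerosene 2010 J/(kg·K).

Heat gained plus heat lost sum to zero:
0.0678·444·(T − 238) + 0.251·2010·(T − 26) = 0
534.61 T = 20282
T = 20282/534.61 ≈ 37.94 °C

T_f ≈ 37.9 °C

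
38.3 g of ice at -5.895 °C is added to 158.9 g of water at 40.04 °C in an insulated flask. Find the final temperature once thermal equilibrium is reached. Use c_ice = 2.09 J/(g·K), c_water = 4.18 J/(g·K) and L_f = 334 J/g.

Energy conservation, ΣQ = 0:
ice -5.895→0 °C: 38.3×2.09×5.895 = 471.88
  fusion: m_ice L_f = 38.3×334 = 12792
  meltwater 0→T: 38.3×4.18×T = 160.09 T
  water cools: 158.9×4.18×(T − 40.04) = 664.2(T − 40.04)
824.3 T = 26595 − 13264 = 13331
T ≈ 16.17 °C. Since T > 0 °C, the all-ice-melts assumption holds.

T_f ≈ 16.2 °C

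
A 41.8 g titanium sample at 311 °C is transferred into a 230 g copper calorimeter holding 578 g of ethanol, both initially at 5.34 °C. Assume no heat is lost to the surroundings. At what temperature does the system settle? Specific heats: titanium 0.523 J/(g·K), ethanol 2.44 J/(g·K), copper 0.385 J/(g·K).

T_f ≈ 9.7 °C

Taking heat into each body as positive, Σ m c ΔT = 0:
41.8·0.523·(T − 311) + 578·2.44·(T − 5.34) + 230·0.385·(T − 5.34) = 0
(21.86 + 1410.3 + 88.55) T = 21.86·311 + 1410.3·5.34 + 88.55·5.34
T = 14803/1520.7 ≈ 9.73 °C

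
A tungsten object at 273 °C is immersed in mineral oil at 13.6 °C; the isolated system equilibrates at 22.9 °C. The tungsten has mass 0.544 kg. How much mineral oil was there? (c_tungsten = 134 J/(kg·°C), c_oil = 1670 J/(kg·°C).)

m ≈ 1.17 kg

Energy conservation, ΣQ = 0:
0.544·134·(22.9 − 273) + m·1670·(22.9 − 13.6) = 0
15531 m = 18231
m = 18231/15531 ≈ 1.174 kg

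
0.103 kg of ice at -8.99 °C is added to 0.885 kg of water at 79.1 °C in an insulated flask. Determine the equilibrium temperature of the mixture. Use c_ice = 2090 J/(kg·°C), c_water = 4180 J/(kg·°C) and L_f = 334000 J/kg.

T_f ≈ 62.1 °C

Sum of m c ΔT and latent-heat terms is zero:
warm ice to 0 °C: 0.103·2090·(0 − (-8.99)) = 1935.3
  melt ice: 0.103·334000 = 34402
  warm the meltwater: 430.54 T
  water cools: 0.885·4180·(T − 79.1) = 3699.3(T − 79.1)
4129.8 T = 292615 − 36337 = 256277
T ≈ 62.06 °C — above 0 °C, consistent with complete melting.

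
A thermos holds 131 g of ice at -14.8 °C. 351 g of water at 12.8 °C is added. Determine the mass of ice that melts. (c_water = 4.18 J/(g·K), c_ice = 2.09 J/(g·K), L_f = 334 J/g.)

Water can give up m c ΔT = 351×4.18×12.8 = 18780 J before reaching 0 °C.
Of that, 131×2.09×14.8 = 4052.1 J goes to bring the ice to 0 °C, leaving 14728 J.
To melt every bit of ice: 131×334 = 43754 J.
That's not enough to melt it all — equilibrium is at 0 °C with ice remaining.
m_melt = 14728 / L_f = 44.1 g.

m_melted ≈ 44.1 g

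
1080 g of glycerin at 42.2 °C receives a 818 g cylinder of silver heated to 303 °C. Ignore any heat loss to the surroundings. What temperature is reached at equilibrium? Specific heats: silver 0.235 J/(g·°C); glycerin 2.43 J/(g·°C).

T_f ≈ 60.0 °C

Heat gained plus heat lost sum to zero:
818*0.235*(T − 303) + 1080*2.43*(T − 42.2) = 0
(192.23 + 2624.4) T = 192.23*303 + 2624.4*42.2
T = 168995/2816.6 ≈ 60.00 °C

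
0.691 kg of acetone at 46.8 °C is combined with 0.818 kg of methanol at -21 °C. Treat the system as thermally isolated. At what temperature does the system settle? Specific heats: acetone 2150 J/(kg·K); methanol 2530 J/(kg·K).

T_f ≈ 7.3 °C

Set heat shed by the hot body equal to heat absorbed by the cold body:
0.691·2150·(46.8 − T) = 0.818·2530·(T − (-21))
1485.6(46.8 − T) = 2069.5(T − (-21))
3555.2 T = 26068  ⇒  T ≈ 7.33 °C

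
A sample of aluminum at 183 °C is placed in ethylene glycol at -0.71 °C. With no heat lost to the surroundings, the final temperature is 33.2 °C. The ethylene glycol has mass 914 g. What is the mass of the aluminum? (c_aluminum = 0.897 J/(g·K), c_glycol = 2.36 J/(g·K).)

m ≈ 544 g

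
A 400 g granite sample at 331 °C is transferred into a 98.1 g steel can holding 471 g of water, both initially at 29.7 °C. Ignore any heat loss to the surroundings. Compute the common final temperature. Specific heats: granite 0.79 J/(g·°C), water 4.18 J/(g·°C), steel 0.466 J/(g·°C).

T_f ≈ 70.6 °C

Setting the total heat transfer to zero:
400×0.79×(T − 331) + 471×4.18×(T − 29.7) + 98.1×0.466×(T − 29.7) = 0
2330.5 T = 164426
T = 164426 / 2330.5 = 70.6 °C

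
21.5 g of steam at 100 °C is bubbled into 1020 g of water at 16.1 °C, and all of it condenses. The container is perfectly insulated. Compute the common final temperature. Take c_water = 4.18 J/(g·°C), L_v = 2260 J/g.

Let T be the final temperature. ΣQ_i = 0:
latent heat released on condensation: 21.5×2260 = 48590
  condensed water 100 °C→T: 89.87(T − 100)
  water warms: 1020×4.18×(T − 16.1) = 4263.6(T − 16.1)
4353.5 T = 48590 + 8987 + 68644 = 126221
T ≈ 28.99 °C — below 100 °C, confirming all the steam condensed.

T_f ≈ 29.0 °C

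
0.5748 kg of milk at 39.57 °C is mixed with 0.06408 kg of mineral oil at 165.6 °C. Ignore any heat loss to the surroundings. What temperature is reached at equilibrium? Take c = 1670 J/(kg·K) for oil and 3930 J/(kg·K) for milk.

T_f ≈ 45.3 °C

Heat lost by the oil equals heat gained by the milk:
0.06408*1670*(165.6 − T) = 0.5748*3930*(T − 39.57)
107.01(165.6 − T) = 2259(T − 39.57)
2366 T = 107109  ⇒  T ≈ 45.27 °C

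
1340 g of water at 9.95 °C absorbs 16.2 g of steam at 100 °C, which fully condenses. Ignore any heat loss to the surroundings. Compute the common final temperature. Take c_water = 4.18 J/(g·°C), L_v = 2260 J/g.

T_f ≈ 17.5 °C

Heat gained plus heat lost sum to zero:
steam→water at 100 °C releases m L_v = 16.2×2260 = 36612; condensate cools 100→T: 16.2×4.18×(T − 100) = 67.72(T − 100); original water: 5601.2(T − 9.95)
5668.9 T = 36612 + 6771.6 + 55732 = 99116
T ≈ 17.48 °C (< 100 °C, so full condensation is consistent).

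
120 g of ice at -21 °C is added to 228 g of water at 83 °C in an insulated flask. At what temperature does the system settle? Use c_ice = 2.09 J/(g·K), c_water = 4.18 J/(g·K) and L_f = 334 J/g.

Conservation of energy gives ΣQ = 0:
warm ice to 0 °C: 120×2.09×(0 − (-21)) = 5266.8
  latent heat to melt: 120×334 = 40080
  warm the meltwater: 501.6 T
  water: 953.04(T − 83)
1454.6 T = 79102 − 45347 = 33756
T ≈ 23.21 °C — above 0 °C, consistent with complete melting.

T_f ≈ 23.2 °C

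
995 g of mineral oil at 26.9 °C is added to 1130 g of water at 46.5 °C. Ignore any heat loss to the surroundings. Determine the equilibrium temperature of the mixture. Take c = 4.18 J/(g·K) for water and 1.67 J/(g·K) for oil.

Energy conservation, ΣQ = 0:
1130×4.18×(T − 46.5) + 995×1.67×(T − 26.9) = 0
(4723.4 + 1661.6) T = 4723.4×46.5 + 1661.6×26.9
T ≈ 41.40 °C

T_f ≈ 41.4 °C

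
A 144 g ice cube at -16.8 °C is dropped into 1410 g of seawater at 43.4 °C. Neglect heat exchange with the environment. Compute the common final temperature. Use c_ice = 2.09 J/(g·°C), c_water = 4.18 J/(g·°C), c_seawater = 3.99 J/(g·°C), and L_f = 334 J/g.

T_f ≈ 30.7 °C

Net heat exchanged in the isolated system is zero:
warm ice to 0 °C: 144×2.09×(0 − (-16.8)) = 5056.1; fusion: m_ice L_f = 144×334 = 48096; warm the meltwater: 601.92 T; seawater: 5625.9(T − 43.4)
6227.8 T = 244164 − 53152 = 191012
T ≈ 30.67 °C. Since T > 0 °C, the all-ice-melts assumption holds.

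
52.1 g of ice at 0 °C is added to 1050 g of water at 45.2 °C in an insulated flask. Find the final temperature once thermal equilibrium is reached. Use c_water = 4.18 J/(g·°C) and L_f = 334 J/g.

Energy balance with sensible and latent terms:
latent heat to melt: 52.1·334 = 17401; warm the meltwater: 217.78 T; water: 4389(T − 45.2)
4606.8 T = 198383 − 17401 = 180981
T ≈ 39.29 °C. Since T > 0 °C, the all-ice-melts assumption holds.

T_f ≈ 39.3 °C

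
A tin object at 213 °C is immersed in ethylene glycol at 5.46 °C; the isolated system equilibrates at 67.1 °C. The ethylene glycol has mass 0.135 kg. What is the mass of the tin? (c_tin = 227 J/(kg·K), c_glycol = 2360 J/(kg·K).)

m ≈ 0.593 kg

Heat lost by the tin = heat gained by the glycol:
m×227×(213 − 67.1) = 0.135×2360×(67.1 − 5.46)
33119 m = 19639  ⇒  m ≈ 0.593 kg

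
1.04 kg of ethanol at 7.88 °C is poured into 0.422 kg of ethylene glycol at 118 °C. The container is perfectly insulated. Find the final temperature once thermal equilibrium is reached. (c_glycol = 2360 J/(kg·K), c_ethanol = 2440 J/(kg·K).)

Heat lost by the glycol equals heat gained by the ethanol:
0.422*2360*(118 − T) = 1.04*2440*(T − 7.88)
995.92(118 − T) = 2537.6(T − 7.88)
3533.5 T = 137515  ⇒  T ≈ 38.92 °C

T_f ≈ 38.9 °C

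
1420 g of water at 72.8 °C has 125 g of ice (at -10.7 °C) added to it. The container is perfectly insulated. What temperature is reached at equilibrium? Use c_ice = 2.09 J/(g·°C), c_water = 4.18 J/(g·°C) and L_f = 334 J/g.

T_f ≈ 60.0 °C

Heat gained plus heat lost sum to zero:
ice -10.7→0 °C: 125×2.09×10.7 = 2795.4; fusion: m_ice L_f = 125×334 = 41750; meltwater 0→T: 125×4.18×T = 522.5 T; water cools: 1420×4.18×(T − 72.8) = 5935.6(T − 72.8)
6458.1 T = 432112 − 44545 = 387566
T ≈ 60.01 °C (positive, so assuming full melt was valid).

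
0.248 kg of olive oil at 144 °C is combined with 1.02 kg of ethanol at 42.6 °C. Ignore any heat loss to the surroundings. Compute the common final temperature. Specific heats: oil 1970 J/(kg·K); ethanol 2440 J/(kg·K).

T_f ≈ 59.2 °C

T_f is the heat-capacity-weighted average of the initial temperatures:
T_f = (488.56*144 + 2488.8*42.6) / (488.56 + 2488.8)
    = 176376 / 2977.4 ≈ 59.24 °C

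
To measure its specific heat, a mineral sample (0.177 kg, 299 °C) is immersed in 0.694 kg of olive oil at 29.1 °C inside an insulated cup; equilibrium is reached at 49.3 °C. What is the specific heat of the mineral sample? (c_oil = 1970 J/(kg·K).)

c ≈ 625 J/(kg·K)

m_s c (T_s − T_f) = m_oil c_oil (T_f − T_0):
0.177×c×(299 − 49.3) = 0.694×1970×(49.3 − 29.1)
44.2 c = 27617  ⇒  c ≈ 624.9 J/(kg·K)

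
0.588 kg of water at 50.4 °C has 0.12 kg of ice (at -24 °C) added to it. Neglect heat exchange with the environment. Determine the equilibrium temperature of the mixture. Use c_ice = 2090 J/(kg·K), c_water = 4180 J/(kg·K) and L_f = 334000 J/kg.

T_f ≈ 26.3 °C

Net heat exchanged in the isolated system is zero:
warm ice to 0 °C: 0.12·2090·(0 − (-24)) = 6019.2
  melt ice: 0.12·334000 = 40080
  warm the meltwater: 501.6 T
  water cools: 0.588·4180·(T − 50.4) = 2457.8(T − 50.4)
2959.4 T = 123875 − 46099 = 77776
T ≈ 26.28 °C (positive, so assuming full melt was valid).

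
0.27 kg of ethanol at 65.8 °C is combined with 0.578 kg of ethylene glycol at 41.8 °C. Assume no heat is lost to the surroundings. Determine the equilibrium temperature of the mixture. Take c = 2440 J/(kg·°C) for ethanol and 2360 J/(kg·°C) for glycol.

Net heat exchanged in the isolated system is zero:
0.27*2440*(T − 65.8) + 0.578*2360*(T − 41.8) = 0
658.8(T − 65.8) + 1364.1(T − 41.8) = 0
2022.9 T = 100368
T = 100368 / 2022.9 = 49.6 °C

T_f ≈ 49.6 °C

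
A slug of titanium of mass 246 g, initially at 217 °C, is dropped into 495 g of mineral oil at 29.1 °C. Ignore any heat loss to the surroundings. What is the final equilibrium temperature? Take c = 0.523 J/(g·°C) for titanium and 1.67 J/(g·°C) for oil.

T_f ≈ 54.4 °C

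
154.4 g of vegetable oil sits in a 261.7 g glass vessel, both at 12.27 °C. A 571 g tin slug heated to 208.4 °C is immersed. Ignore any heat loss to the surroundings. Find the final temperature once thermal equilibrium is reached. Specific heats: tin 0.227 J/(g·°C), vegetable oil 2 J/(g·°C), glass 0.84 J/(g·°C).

T_f ≈ 50.9 °C

Conservation of energy gives ΣQ = 0:
571×0.227×(T − 208.4) + 154.4×2×(T − 12.27) + 261.7×0.84×(T − 12.27) = 0
658.25 T = 33498
T ≈ 50.89 °C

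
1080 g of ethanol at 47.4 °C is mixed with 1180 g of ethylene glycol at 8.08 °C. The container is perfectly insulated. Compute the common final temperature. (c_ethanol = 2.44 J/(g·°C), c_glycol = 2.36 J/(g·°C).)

With ΣQ=0 the equilibrium temperature is the m·c-weighted mean:
T_f = (2635.2×47.4 + 2784.8×8.08) / (2635.2 + 2784.8)
    = 147410 / 5420 ≈ 27.20 °C

T_f ≈ 27.2 °C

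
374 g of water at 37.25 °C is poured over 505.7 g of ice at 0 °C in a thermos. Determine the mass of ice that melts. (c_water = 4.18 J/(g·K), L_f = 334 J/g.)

m_melted ≈ 174 g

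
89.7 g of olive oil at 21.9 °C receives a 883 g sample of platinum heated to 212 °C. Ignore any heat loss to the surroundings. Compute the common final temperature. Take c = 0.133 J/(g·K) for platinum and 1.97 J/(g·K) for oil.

T_f ≈ 97.8 °C

T_f is the heat-capacity-weighted average of the initial temperatures:
T_f = (117.44×212 + 176.71×21.9) / (117.44 + 176.71)
    = 28767 / 294.15 ≈ 97.80 °C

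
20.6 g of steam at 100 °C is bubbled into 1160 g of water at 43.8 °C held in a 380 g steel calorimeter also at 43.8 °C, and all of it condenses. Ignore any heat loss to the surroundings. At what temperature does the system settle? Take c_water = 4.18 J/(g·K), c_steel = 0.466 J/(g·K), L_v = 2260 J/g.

T_f ≈ 53.9 °C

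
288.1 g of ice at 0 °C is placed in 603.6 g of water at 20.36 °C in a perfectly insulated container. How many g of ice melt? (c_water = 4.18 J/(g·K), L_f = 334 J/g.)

m_melted ≈ 154 g

Cooling the water to 0 °C releases 603.6×4.18×20.36 = 51369 J.
Melting all 288.1 g of ice would need 288.1×334 = 96225 J.
51369 J < 96225 J, so only part of the ice melts and the system sits at 0 °C.
m_melted×334 = 51369  ⇒  m_melted ≈ 153.8 g.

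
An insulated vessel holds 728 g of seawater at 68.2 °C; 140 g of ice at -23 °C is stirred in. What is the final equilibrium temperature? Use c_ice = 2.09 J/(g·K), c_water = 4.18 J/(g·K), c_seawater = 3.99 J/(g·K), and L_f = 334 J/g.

T_f ≈ 41.4 °C

Setting the total heat transfer to zero:
warm ice to 0 °C: 140×2.09×(0 − (-23)) = 6729.8; melt ice: 140×334 = 46760; warm the meltwater: 585.2 T; seawater cools: 728×3.99×(T − 68.2) = 2904.7(T − 68.2)
3489.9 T = 198102 − 53490 = 144612
T ≈ 41.44 °C (positive, so assuming full melt was valid).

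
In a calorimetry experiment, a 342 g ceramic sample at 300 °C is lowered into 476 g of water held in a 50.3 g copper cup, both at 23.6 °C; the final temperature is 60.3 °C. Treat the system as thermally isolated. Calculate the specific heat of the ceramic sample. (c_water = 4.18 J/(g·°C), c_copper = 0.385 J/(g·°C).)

Conservation of energy gives ΣQ = 0:
342·c·(60.3 − 300) + 476·4.18·(60.3 − 23.6) + 50.3·0.385·(60.3 − 23.6) = 0
-81977 c = -73732
c = -73732/-81977 ≈ 0.8994 J/(g·°C)

c ≈ 0.899 J/(g·°C)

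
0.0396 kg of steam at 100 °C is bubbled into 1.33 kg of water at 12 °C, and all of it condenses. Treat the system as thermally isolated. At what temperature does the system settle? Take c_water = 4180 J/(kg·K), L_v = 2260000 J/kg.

Energy conservation, ΣQ = 0:
latent heat released on condensation: 0.0396·2260000 = 89496
  condensed water 100 °C→T: 165.53(T − 100)
  original water: 5559.4(T − 12)
5724.9 T = 89496 + 16553 + 66713 = 172762
T ≈ 30.18 °C (< 100 °C, so full condensation is consistent).

T_f ≈ 30.2 °C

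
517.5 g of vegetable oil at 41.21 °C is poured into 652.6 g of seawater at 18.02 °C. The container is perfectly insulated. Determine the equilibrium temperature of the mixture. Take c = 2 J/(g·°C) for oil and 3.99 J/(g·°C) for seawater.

T_f ≈ 24.6 °C

Heat lost by the oil equals heat gained by the seawater:
517.5×2×(41.21 − T) = 652.6×3.99×(T − 18.02)
1035(41.21 − T) = 2603.9(T − 18.02)
3638.9 T = 89574  ⇒  T ≈ 24.62 °C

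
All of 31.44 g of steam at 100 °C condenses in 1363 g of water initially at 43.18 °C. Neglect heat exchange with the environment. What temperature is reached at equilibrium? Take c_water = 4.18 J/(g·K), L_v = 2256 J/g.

Energy balance with sensible and latent terms:
steam→water at 100 °C releases m L_v = 31.44·2256 = 70929; condensed water 100 °C→T: 131.42(T − 100); original water: 5697.3(T − 43.18)
5828.8 T = 70929 + 13142 + 246011 = 330082
T ≈ 56.63 °C — below 100 °C, confirming all the steam condensed.

T_f ≈ 56.6 °C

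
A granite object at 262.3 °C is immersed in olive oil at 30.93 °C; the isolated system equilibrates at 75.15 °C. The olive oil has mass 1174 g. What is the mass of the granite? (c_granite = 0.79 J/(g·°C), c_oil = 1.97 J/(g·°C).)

Conservation of energy gives ΣQ = 0:
m·0.79·(75.15 − 262.3) + 1174·1.97·(75.15 − 30.93) = 0
-147.85 m = -102271
m = -102271/-147.85 ≈ 691.7 g

m ≈ 692 g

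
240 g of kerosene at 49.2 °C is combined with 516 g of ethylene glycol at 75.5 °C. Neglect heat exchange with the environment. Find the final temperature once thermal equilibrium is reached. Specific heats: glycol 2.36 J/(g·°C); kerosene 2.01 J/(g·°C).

Set heat shed by the hot body equal to heat absorbed by the cold body:
516·2.36·(75.5 − T) = 240·2.01·(T − 49.2)
1217.8(75.5 − T) = 482.4(T − 49.2)
1700.2 T = 115675  ⇒  T ≈ 68.04 °C

T_f ≈ 68.0 °C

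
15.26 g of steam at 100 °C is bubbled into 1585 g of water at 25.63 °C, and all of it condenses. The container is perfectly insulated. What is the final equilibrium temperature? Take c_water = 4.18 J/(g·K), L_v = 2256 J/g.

Heat gained plus heat lost sum to zero:
condense steam: −15.26×2256 = −34427
  condensate cools 100→T: 15.26×4.18×(T − 100) = 63.79(T − 100)
  original water: 6625.3(T − 25.63)
6689.1 T = 34427 + 6378.7 + 169806 = 210612
T ≈ 31.49 °C (< 100 °C, so full condensation is consistent).

T_f ≈ 31.5 °C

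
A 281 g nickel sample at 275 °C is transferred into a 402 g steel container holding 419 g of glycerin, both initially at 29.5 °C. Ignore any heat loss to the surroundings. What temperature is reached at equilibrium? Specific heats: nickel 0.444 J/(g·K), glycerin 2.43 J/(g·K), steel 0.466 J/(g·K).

Conservation of energy gives ΣQ = 0:
281*0.444*(T − 275) + 419*2.43*(T − 29.5) + 402*0.466*(T − 29.5) = 0
1330.3 T = 69872
T = 69872 / 1330.3 = 52.5 °C

T_f ≈ 52.5 °C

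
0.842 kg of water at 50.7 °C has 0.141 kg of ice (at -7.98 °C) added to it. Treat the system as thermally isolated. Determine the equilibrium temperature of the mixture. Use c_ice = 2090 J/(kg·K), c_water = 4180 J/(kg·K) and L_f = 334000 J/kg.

T_f ≈ 31.4 °C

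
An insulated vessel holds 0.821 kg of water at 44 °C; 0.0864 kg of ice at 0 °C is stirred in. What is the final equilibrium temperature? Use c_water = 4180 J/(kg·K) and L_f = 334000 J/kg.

T_f ≈ 32.2 °C

Net heat exchanged in the isolated system is zero:
fusion: m_ice L_f = 0.0864·334000 = 28858
  meltwater 0→T: 0.0864·4180·T = 361.15 T
  water: 3431.8(T − 44)
3792.9 T = 150998 − 28858 = 122141
T ≈ 32.20 °C (positive, so assuming full melt was valid).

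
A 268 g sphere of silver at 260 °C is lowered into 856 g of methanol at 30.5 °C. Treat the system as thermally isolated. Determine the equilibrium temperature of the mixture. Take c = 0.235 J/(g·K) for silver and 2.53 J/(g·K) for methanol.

Net heat exchanged in the isolated system is zero:
268·0.235·(T − 260) + 856·2.53·(T − 30.5) = 0
62.98(T − 260) + 2165.7(T − 30.5) = 0
(62.98 + 2165.7) T = 62.98·260 + 2165.7·30.5
T = 82428 / 2228.7 = 37 °C

T_f ≈ 37.0 °C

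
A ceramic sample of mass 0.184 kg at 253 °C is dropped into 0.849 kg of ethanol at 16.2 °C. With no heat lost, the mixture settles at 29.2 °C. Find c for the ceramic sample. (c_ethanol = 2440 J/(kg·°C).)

c ≈ 654 J/(kg·°C)

Heat lost by the ceramic sample = heat gained by the ethanol:
0.184×c×(253 − 29.2) = 0.849×2440×(29.2 − 16.2)
41.18 c = 26930  ⇒  c ≈ 654 J/(kg·°C)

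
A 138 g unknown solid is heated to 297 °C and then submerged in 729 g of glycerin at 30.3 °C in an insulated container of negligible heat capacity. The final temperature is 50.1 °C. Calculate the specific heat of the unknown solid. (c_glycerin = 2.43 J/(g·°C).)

c ≈ 1.03 J/(g·°C)

Conservation of energy gives ΣQ = 0:
138·c·(50.1 − 297) + 729·2.43·(50.1 − 30.3) = 0
-34072 c = -35075
c = -35075/-34072 ≈ 1.029 J/(g·°C)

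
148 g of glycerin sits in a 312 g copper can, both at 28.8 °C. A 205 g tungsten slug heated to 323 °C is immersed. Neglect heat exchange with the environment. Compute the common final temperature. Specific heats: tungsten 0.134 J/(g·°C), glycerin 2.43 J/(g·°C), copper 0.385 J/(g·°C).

T_f ≈ 44.7 °C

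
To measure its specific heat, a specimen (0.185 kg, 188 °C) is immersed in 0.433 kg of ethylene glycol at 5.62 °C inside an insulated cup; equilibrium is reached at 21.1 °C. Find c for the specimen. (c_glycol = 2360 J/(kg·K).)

c ≈ 512 J/(kg·K)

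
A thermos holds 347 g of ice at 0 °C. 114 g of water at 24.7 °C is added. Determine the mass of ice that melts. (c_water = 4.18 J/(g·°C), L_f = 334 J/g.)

Cooling the water to 0 °C releases 114×4.18×24.7 = 11770 J.
To melt every bit of ice: 347×334 = 115898 J.
Since 11770 < 115898 J, not all the ice melts; equilibrium is at 0 °C.
m_melt = 11770 / L_f = 35.24 g.

m_melted ≈ 35.2 g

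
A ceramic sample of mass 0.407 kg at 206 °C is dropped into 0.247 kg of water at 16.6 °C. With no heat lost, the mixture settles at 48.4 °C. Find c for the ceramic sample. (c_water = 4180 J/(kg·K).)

Heat gained plus heat lost sum to zero:
0.407·c·(48.4 − 206) + 0.247·4180·(48.4 − 16.6) = 0
-64.14 c = -32832
c = -32832/-64.14 ≈ 511.9 J/(kg·K)

c ≈ 512 J/(kg·K)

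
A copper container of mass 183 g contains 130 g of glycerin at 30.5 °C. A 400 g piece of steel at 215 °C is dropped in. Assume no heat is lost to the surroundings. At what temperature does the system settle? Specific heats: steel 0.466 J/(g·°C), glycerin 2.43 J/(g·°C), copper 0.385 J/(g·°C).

T_f ≈ 90.5 °C

Heat gained plus heat lost sum to zero:
400*0.466*(T − 215) + 130*2.43*(T − 30.5) + 183*0.385*(T − 30.5) = 0
186.4(T − 215) + 315.9(T − 30.5) + 70.45(T − 30.5) = 0
(186.4 + 315.9 + 70.45) T = 186.4*215 + 315.9*30.5 + 70.45*30.5
T = 51860 / 572.75 = 90.5 °C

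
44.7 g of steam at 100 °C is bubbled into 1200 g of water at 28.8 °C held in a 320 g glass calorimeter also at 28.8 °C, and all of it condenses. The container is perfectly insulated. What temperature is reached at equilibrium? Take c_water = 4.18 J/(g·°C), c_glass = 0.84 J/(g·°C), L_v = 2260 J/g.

T_f ≈ 49.7 °C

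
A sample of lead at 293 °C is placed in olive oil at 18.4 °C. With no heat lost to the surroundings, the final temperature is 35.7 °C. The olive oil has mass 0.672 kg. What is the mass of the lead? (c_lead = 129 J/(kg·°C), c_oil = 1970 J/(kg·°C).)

Heat lost by the lead = heat gained by the oil:
m·129·(293 − 35.7) = 0.672·1970·(35.7 − 18.4)
33192 m = 22902  ⇒  m ≈ 0.69 kg

m ≈ 0.69 kg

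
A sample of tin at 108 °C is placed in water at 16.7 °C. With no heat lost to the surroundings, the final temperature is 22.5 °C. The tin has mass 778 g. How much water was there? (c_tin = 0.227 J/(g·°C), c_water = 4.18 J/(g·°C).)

m ≈ 623 g

|Q_tin| = |Q_water|:
778·0.227·(108 − 22.5) = m·4.18·(22.5 − 16.7)
24.24 m = 15100  ⇒  m ≈ 622.8 g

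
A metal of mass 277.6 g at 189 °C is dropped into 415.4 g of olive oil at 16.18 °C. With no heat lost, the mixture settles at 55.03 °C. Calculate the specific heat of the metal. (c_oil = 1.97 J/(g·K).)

c ≈ 0.855 J/(g·K)

Let T be the final temperature. ΣQ_i = 0:
277.6×c×(55.03 − 189) + 415.4×1.97×(55.03 − 16.18) = 0
-37190 c = -31792
c = -31792/-37190 ≈ 0.8549 J/(g·K)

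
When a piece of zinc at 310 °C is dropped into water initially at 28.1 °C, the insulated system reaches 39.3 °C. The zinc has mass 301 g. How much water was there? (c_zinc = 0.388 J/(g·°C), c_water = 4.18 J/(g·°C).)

Energy conservation, ΣQ = 0:
301×0.388×(39.3 − 310) + m×4.18×(39.3 − 28.1) = 0
46.82 m = 31615
m = 31615/46.82 ≈ 675.3 g

m ≈ 675 g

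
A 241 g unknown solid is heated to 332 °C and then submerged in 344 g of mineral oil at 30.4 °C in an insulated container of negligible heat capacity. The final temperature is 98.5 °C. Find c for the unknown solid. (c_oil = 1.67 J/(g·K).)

m_s c (T_s − T_f) = m_oil c_oil (T_f − T_0):
241×c×(332 − 98.5) = 344×1.67×(98.5 − 30.4)
56274 c = 39122  ⇒  c ≈ 0.6952 J/(g·K)

c ≈ 0.695 J/(g·K)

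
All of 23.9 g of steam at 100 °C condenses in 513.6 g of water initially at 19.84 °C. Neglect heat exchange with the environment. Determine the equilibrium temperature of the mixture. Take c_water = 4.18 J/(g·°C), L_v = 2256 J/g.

Conservation of energy gives ΣQ = 0:
steam→water at 100 °C releases m L_v = 23.9×2256 = 53918
  condensate cools 100→T: 23.9×4.18×(T − 100) = 99.9(T − 100)
  water warms: 513.6×4.18×(T − 19.84) = 2146.8(T − 19.84)
2246.8 T = 53918 + 9990.2 + 42593 = 106502
T ≈ 47.40 °C, under the boiling point, so the assumption holds.

T_f ≈ 47.4 °C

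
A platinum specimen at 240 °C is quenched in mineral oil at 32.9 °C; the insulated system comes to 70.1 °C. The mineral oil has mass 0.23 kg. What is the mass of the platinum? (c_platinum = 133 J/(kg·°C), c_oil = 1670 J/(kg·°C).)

m ≈ 0.632 kg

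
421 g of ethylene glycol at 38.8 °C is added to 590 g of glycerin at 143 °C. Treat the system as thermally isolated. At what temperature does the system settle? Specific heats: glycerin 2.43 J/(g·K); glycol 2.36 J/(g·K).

Heat lost by the glycerin equals heat gained by the glycol:
590×2.43×(143 − T) = 421×2.36×(T − 38.8)
1433.7(143 − T) = 993.56(T − 38.8)
2427.3 T = 243569  ⇒  T ≈ 100.35 °C

T_f ≈ 100.3 °C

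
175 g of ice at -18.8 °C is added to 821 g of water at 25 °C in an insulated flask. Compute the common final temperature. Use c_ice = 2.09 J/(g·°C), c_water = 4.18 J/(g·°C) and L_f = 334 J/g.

T_f ≈ 4.9 °C

Let T be the final temperature. ΣQ_i = 0:
ice -18.8→0 °C: 175×2.09×18.8 = 6876.1
  fusion: m_ice L_f = 175×334 = 58450
  warm the meltwater: 731.5 T
  water: 3431.8(T − 25)
4163.3 T = 85794 − 65326 = 20468
T ≈ 4.92 °C (positive, so assuming full melt was valid).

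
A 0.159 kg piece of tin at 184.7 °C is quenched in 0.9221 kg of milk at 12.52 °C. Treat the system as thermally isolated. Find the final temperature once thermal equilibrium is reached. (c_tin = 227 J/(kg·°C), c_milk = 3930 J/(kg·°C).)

T_f ≈ 14.2 °C

T_f is the heat-capacity-weighted average of the initial temperatures:
T_f = (36.09*184.7 + 3623.9*12.52) / (36.09 + 3623.9)
    = 52037 / 3659.9 ≈ 14.22 °C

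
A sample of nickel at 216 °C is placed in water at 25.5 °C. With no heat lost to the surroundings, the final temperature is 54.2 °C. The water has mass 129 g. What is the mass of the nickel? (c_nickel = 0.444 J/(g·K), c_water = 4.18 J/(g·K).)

m ≈ 215 g

Let T be the final temperature. ΣQ_i = 0:
m·0.444·(54.2 − 216) + 129·4.18·(54.2 − 25.5) = 0
-71.84 m = -15476
m = -15476/-71.84 ≈ 215.4 g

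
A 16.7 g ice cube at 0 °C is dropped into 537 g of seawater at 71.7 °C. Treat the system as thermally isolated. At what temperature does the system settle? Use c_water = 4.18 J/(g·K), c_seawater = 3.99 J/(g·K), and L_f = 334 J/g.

T_f ≈ 66.9 °C

Heat gained plus heat lost sum to zero:
latent heat to melt: 16.7×334 = 5577.8; meltwater 0→T: 16.7×4.18×T = 69.81 T; seawater cools: 537×3.99×(T − 71.7) = 2142.6(T − 71.7)
2212.4 T = 153627 − 5577.8 = 148049
T ≈ 66.92 °C (positive, so assuming full melt was valid).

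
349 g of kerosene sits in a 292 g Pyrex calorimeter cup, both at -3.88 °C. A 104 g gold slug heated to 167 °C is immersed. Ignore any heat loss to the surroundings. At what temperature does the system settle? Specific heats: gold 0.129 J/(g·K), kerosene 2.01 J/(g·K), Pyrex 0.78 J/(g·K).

Energy conservation, ΣQ = 0:
104*0.129*(T − 167) + 349*2.01*(T − (-3.88)) + 292*0.78*(T − (-3.88)) = 0
13.42(T − 167) + 701.49(T − (-3.88)) + 227.76(T − (-3.88)) = 0
942.67 T = -1365
T = -1365/942.67 ≈ -1.45 °C

T_f ≈ -1.4 °C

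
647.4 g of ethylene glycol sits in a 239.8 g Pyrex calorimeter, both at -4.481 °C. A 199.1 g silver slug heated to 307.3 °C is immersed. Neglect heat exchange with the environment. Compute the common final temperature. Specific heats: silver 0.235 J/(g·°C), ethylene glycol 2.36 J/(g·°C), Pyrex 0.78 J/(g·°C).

T_f ≈ 3.8 °C

Net heat exchanged in the isolated system is zero:
199.1*0.235*(T − 307.3) + 647.4*2.36*(T − (-4.481)) + 239.8*0.78*(T − (-4.481)) = 0
46.79(T − 307.3) + 1527.9(T − (-4.481)) + 187.04(T − (-4.481)) = 0
1761.7 T = 6693.6
T ≈ 3.80 °C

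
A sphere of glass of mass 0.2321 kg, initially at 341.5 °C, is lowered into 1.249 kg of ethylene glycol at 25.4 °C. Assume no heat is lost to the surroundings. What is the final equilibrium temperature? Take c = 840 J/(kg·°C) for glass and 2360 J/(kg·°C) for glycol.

Energy conservation, ΣQ = 0:
0.2321·840·(T − 341.5) + 1.249·2360·(T − 25.4) = 0
3142.6 T = 141450
T = 141450/3142.6 ≈ 45.01 °C

T_f ≈ 45.0 °C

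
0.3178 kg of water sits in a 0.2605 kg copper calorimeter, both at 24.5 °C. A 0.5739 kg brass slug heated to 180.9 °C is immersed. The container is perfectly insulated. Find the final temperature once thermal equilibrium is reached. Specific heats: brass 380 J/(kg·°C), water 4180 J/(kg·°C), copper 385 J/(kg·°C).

T_f ≈ 45.2 °C

Let T be the final temperature. ΣQ_i = 0:
0.5739×380×(T − 180.9) + 0.3178×4180×(T − 24.5) + 0.2605×385×(T − 24.5) = 0
218.08(T − 180.9) + 1328.4(T − 24.5) + 100.29(T − 24.5) = 0
1646.8 T = 74454
T = 74454/1646.8 ≈ 45.21 °C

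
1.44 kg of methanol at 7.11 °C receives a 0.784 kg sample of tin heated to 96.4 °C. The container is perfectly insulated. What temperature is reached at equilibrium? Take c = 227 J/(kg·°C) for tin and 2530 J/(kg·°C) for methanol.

Let T be the final temperature. ΣQ_i = 0:
0.784·227·(T − 96.4) + 1.44·2530·(T − 7.11) = 0
(177.97 + 3643.2) T = 177.97·96.4 + 3643.2·7.11
T = 43059 / 3821.2 = 11.3 °C

T_f ≈ 11.3 °C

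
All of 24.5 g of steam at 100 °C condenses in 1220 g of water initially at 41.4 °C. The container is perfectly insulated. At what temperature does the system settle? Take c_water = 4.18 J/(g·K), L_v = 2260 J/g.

T_f ≈ 53.2 °C

Let T be the final temperature. ΣQ_i = 0:
condense steam: −24.5×2260 = −55370
  condensed water 100 °C→T: 102.41(T − 100)
  original water: 5099.6(T − 41.4)
5202 T = 55370 + 10241 + 211123 = 276734
T ≈ 53.20 °C — below 100 °C, confirming all the steam condensed.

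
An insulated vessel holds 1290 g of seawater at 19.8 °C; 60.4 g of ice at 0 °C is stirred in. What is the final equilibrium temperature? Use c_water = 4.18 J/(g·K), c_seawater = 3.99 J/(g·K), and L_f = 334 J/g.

T_f ≈ 15.1 °C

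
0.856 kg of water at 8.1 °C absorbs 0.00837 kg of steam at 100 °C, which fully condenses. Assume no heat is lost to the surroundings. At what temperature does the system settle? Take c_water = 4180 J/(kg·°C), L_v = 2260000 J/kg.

T_f ≈ 14.2 °C

Setting the total heat transfer to zero:
condense steam: −0.00837·2260000 = −18916; condensed water 100 °C→T: 34.99(T − 100); original water: 3578.1(T − 8.1)
3613.1 T = 18916 + 3498.7 + 28982 = 51397
T ≈ 14.23 °C, under the boiling point, so the assumption holds.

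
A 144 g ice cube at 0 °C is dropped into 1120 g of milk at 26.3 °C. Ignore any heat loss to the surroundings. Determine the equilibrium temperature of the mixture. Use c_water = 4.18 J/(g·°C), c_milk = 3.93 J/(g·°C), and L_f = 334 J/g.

Taking heat into each body as positive, Σ m c ΔT = 0:
latent heat to melt: 144·334 = 48096
  meltwater 0→T: 144·4.18·T = 601.92 T
  milk: 4401.6(T − 26.3)
5003.5 T = 115762 − 48096 = 67666
T ≈ 13.52 °C (positive, so assuming full melt was valid).

T_f ≈ 13.5 °C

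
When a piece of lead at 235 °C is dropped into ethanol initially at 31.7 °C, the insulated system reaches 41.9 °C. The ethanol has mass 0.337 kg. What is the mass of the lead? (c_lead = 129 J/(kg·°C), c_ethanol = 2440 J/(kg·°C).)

m ≈ 0.337 kg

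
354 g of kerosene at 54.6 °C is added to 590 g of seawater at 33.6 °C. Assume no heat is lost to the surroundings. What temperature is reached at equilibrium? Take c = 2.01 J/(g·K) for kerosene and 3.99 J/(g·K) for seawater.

T_f ≈ 38.5 °C

Taking heat into each body as positive, Σ m c ΔT = 0:
354*2.01*(T − 54.6) + 590*3.99*(T − 33.6) = 0
711.54(T − 54.6) + 2354.1(T − 33.6) = 0
3065.6 T = 117948
T ≈ 38.47 °C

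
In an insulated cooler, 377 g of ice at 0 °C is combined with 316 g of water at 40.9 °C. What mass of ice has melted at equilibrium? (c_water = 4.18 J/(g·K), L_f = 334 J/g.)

m_melted ≈ 162 g

Cooling the water to 0 °C releases 316·4.18·40.9 = 54024 J.
Fully melting the ice requires m_ice L_f = 377·334 = 125918 J.
That's not enough to melt it all — equilibrium is at 0 °C with ice remaining.
Mass melted = 54024/334 ≈ 161.7 g.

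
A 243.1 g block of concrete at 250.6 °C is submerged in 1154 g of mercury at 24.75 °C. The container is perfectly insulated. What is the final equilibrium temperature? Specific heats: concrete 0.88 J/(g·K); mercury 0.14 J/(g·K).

Net heat exchanged in the isolated system is zero:
243.1·0.88·(T − 250.6) + 1154·0.14·(T − 24.75) = 0
(213.93 + 161.56) T = 213.93·250.6 + 161.56·24.75
T = 57609/375.49 ≈ 153.42 °C

T_f ≈ 153.4 °C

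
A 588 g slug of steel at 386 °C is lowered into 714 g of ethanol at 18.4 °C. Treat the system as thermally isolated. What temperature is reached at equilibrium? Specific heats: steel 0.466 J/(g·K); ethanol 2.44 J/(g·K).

T_f ≈ 68.4 °C

Set heat shed by the hot body equal to heat absorbed by the cold body:
588·0.466·(386 − T) = 714·2.44·(T − 18.4)
274.01(386 − T) = 1742.2(T − 18.4)
2016.2 T = 137823  ⇒  T ≈ 68.36 °C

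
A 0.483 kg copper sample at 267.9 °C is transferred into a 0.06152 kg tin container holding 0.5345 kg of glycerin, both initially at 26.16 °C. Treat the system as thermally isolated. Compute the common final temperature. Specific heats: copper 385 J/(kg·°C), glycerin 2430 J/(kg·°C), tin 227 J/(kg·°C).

T_f ≈ 56.2 °C

Setting the total heat transfer to zero:
0.483×385×(T − 267.9) + 0.5345×2430×(T − 26.16) + 0.06152×227×(T − 26.16) = 0
(185.95 + 1298.8 + 13.97) T = 185.95×267.9 + 1298.8×26.16 + 13.97×26.16
T = 84160/1498.8 ≈ 56.15 °C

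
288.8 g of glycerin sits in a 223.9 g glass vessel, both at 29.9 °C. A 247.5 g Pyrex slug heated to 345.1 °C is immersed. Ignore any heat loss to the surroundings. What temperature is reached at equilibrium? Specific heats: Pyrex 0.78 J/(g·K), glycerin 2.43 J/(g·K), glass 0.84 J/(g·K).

T_f ≈ 86.1 °C

Net heat exchanged in the isolated system is zero:
247.5×0.78×(T − 345.1) + 288.8×2.43×(T − 29.9) + 223.9×0.84×(T − 29.9) = 0
193.05(T − 345.1) + 701.78(T − 29.9) + 188.08(T − 29.9) = 0
1082.9 T = 93228
T ≈ 86.09 °C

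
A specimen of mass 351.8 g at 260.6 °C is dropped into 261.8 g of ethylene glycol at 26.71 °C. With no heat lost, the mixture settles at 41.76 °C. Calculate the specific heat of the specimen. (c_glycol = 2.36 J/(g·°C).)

c ≈ 0.121 J/(g·°C)

Heat lost by the specimen = heat gained by the glycol:
351.8·c·(260.6 − 41.76) = 261.8·2.36·(41.76 − 26.71)
76988 c = 9298.6  ⇒  c ≈ 0.1208 J/(g·°C)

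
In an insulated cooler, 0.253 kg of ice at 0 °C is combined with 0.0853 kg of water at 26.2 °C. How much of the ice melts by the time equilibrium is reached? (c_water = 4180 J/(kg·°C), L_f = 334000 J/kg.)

m_melted ≈ 0.028 kg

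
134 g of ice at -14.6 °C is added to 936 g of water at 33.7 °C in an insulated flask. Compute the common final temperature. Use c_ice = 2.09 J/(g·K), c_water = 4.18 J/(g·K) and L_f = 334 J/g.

Setting the total heat transfer to zero:
ice -14.6→0 °C: 134×2.09×14.6 = 4088.9
  latent heat to melt: 134×334 = 44756
  warm the meltwater: 560.12 T
  water: 3912.5(T − 33.7)
4472.6 T = 131851 − 48845 = 83006
T ≈ 18.56 °C. Since T > 0 °C, the all-ice-melts assumption holds.

T_f ≈ 18.6 °C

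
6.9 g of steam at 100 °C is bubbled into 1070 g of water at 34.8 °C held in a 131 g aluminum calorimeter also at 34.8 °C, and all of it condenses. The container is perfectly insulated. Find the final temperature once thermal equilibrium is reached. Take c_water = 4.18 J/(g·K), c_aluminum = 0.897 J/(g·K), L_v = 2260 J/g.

Taking heat into each body as positive, Σ m c ΔT = 0:
latent heat released on condensation: 6.9·2260 = 15594
  condensate cools 100→T: 6.9·4.18·(T − 100) = 28.84(T − 100)
  water warms: 1070·4.18·(T − 34.8) = 4472.6(T − 34.8)
  cup: 117.51(T − 34.8)
4618.9 T = 15594 + 2884.2 + 159736 = 178214
T ≈ 38.58 °C, under the boiling point, so the assumption holds.

T_f ≈ 38.6 °C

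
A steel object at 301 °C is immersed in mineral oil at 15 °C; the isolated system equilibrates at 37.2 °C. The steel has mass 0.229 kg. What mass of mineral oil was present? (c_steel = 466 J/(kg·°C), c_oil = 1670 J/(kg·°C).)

m ≈ 0.759 kg

Energy conservation, ΣQ = 0:
0.229·466·(37.2 − 301) + m·1670·(37.2 − 15) = 0
37074 m = 28151
m = 28151/37074 ≈ 0.7593 kg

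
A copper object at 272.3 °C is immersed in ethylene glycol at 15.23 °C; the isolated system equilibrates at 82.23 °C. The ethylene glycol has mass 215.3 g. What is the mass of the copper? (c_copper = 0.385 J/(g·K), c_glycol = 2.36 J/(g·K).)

m ≈ 465 g

Conservation of energy gives ΣQ = 0:
m×0.385×(82.23 − 272.3) + 215.3×2.36×(82.23 − 15.23) = 0
-73.18 m = -34043
m = -34043/-73.18 ≈ 465.2 g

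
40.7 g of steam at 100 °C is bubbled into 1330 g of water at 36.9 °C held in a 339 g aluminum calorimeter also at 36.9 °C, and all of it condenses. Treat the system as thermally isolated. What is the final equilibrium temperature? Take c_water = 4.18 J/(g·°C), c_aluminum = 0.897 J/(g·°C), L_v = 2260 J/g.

T_f ≈ 53.9 °C

Net heat exchanged in the isolated system is zero:
steam→water at 100 °C releases m L_v = 40.7×2260 = 91982
  condensed water 100 °C→T: 170.13(T − 100)
  water warms: 1330×4.18×(T − 36.9) = 5559.4(T − 36.9)
  cup: 304.08(T − 36.9)
6033.6 T = 91982 + 17013 + 216363 = 325357
T ≈ 53.92 °C (< 100 °C, so full condensation is consistent).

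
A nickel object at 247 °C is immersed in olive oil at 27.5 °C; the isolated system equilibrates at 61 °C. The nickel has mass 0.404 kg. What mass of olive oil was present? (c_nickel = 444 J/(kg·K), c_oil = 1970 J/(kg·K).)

Heat lost by the nickel = heat gained by the oil:
0.404·444·(247 − 61) = m·1970·(61 − 27.5)
65995 m = 33364  ⇒  m ≈ 0.5056 kg

m ≈ 0.506 kg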